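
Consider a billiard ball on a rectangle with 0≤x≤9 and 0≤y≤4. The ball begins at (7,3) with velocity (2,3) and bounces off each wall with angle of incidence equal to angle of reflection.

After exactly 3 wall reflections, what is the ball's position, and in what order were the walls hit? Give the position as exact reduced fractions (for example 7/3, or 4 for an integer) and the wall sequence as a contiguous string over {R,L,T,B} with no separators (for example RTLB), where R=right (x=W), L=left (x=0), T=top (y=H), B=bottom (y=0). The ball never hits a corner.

1. t=1/3 → T at (23/3,4); v=(2,-3)
2. t=2/3 → R at (9,2); v=(-2,-3)
3. t=2/3 → B at (23/3,0); v=(-2,3)

Final position: (23/3,0)
Wall sequence: TRB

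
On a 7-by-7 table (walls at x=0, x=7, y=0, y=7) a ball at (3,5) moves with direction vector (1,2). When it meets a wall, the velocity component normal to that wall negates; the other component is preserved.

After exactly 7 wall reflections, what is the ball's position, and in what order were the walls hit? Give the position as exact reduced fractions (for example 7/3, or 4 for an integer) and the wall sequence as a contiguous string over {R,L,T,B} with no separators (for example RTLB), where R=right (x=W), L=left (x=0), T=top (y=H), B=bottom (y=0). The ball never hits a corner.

Final position: (4,7)
Wall sequence: TRBTLBT

1. t=1 → T at (4,7); v=(1,-2)
2. t=3 → R at (7,1); v=(-1,-2)
3. t=1/2 → B at (13/2,0); v=(-1,2)
4. t=7/2 → T at (3,7); v=(-1,-2)
5. t=3 → L at (0,1); v=(1,-2)
6. t=1/2 → B at (1/2,0); v=(1,2)
7. t=7/2 → T at (4,7); v=(1,-2)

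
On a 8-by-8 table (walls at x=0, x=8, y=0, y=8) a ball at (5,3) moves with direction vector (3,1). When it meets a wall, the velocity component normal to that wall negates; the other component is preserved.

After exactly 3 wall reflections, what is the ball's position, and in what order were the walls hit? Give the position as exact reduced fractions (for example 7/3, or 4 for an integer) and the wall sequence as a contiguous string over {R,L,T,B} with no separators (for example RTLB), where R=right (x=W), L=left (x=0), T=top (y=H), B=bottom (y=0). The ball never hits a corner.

Final position: (4,8)
Wall sequence: RLT

1. t=1 → R at (8,4); v=(-3,1)
2. t=8/3 → L at (0,20/3); v=(3,1)
3. t=4/3 → T at (4,8); v=(3,-1)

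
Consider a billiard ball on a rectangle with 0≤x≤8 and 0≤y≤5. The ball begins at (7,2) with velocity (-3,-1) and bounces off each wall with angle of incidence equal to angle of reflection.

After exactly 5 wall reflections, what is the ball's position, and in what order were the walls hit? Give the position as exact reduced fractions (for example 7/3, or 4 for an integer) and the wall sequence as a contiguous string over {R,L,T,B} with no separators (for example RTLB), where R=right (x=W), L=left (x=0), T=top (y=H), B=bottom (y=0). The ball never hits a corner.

Final position: (0,13/3)
Wall sequence: BLRTL

1. t=2 → B at (1,0); v=(-3,1)
2. t=1/3 → L at (0,1/3); v=(3,1)
3. t=8/3 → R at (8,3); v=(-3,1)
4. t=2 → T at (2,5); v=(-3,-1)
5. t=2/3 → L at (0,13/3); v=(3,-1)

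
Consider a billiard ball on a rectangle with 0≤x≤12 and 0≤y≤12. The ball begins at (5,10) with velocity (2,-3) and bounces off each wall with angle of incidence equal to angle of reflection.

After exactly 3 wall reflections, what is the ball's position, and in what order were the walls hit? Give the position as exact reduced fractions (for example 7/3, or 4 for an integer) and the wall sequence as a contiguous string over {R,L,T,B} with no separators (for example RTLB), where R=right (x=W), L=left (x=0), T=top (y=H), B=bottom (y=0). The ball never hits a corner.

1. t=10/3 → B at (35/3,0); v=(2,3)
2. t=1/6 → R at (12,1/2); v=(-2,3)
3. t=23/6 → T at (13/3,12); v=(-2,-3)

Final position: (13/3,12)
Wall sequence: BRT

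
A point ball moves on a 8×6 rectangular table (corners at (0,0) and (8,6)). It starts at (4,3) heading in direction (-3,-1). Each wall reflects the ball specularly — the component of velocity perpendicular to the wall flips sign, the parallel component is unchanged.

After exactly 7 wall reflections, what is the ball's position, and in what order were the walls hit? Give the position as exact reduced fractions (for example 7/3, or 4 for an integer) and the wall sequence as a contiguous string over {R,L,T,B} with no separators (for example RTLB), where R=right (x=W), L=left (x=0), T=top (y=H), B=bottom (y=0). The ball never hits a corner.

1. t=4/3 → L at (0,5/3); v=(3,-1)
2. t=5/3 → B at (5,0); v=(3,1)
3. t=1 → R at (8,1); v=(-3,1)
4. t=8/3 → L at (0,11/3); v=(3,1)
5. t=7/3 → T at (7,6); v=(3,-1)
6. t=1/3 → R at (8,17/3); v=(-3,-1)
7. t=8/3 → L at (0,3); v=(3,-1)

Final position: (0,3)
Wall sequence: LBRLTRL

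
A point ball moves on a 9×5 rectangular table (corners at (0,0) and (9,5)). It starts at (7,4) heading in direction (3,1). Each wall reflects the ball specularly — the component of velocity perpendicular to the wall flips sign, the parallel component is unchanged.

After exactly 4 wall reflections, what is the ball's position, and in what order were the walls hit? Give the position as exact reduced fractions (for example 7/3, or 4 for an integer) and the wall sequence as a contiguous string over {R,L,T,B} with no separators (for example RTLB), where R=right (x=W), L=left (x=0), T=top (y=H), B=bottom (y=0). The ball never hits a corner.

1. t=2/3 → R at (9,14/3); v=(-3,1)
2. t=1/3 → T at (8,5); v=(-3,-1)
3. t=8/3 → L at (0,7/3); v=(3,-1)
4. t=7/3 → B at (7,0); v=(3,1)

Final position: (7,0)
Wall sequence: RTLB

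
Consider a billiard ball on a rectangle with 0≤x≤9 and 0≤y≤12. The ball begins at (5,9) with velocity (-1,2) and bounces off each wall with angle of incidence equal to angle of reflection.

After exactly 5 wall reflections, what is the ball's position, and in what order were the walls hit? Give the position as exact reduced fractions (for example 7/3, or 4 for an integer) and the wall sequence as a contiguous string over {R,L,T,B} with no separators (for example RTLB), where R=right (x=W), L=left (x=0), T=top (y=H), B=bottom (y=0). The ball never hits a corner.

Final position: (9,11)
Wall sequence: TLBTR

1. t=3/2 → T at (7/2,12); v=(-1,-2)
2. t=7/2 → L at (0,5); v=(1,-2)
3. t=5/2 → B at (5/2,0); v=(1,2)
4. t=6 → T at (17/2,12); v=(1,-2)
5. t=1/2 → R at (9,11); v=(-1,-2)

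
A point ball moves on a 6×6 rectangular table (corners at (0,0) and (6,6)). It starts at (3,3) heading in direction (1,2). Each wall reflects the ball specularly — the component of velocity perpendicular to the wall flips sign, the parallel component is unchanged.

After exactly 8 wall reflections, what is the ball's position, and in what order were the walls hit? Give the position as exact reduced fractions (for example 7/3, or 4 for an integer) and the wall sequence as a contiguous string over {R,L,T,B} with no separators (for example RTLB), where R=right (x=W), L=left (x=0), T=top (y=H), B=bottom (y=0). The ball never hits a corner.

Final position: (6,3)
Wall sequence: TRBTLBTR

1. t=3/2 → T at (9/2,6); v=(1,-2)
2. t=3/2 → R at (6,3); v=(-1,-2)
3. t=3/2 → B at (9/2,0); v=(-1,2)
4. t=3 → T at (3/2,6); v=(-1,-2)
5. t=3/2 → L at (0,3); v=(1,-2)
6. t=3/2 → B at (3/2,0); v=(1,2)
7. t=3 → T at (9/2,6); v=(1,-2)
8. t=3/2 → R at (6,3); v=(-1,-2)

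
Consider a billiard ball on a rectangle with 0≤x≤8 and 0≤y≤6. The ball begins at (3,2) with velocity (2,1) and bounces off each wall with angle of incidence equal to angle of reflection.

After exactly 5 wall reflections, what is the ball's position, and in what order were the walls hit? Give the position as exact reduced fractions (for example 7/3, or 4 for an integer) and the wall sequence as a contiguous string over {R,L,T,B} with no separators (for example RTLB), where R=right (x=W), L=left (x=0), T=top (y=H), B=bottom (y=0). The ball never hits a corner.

Final position: (8,1/2)
Wall sequence: RTLBR

1. t=5/2 → R at (8,9/2); v=(-2,1)
2. t=3/2 → T at (5,6); v=(-2,-1)
3. t=5/2 → L at (0,7/2); v=(2,-1)
4. t=7/2 → B at (7,0); v=(2,1)
5. t=1/2 → R at (8,1/2); v=(-2,1)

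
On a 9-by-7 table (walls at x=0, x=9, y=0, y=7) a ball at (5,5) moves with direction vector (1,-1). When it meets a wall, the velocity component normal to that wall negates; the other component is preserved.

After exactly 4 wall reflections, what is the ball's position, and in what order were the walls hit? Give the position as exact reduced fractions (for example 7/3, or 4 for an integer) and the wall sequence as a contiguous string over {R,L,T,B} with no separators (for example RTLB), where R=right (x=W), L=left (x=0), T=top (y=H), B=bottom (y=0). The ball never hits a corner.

1. t=4 → R at (9,1); v=(-1,-1)
2. t=1 → B at (8,0); v=(-1,1)
3. t=7 → T at (1,7); v=(-1,-1)
4. t=1 → L at (0,6); v=(1,-1)

Final position: (0,6)
Wall sequence: RBTL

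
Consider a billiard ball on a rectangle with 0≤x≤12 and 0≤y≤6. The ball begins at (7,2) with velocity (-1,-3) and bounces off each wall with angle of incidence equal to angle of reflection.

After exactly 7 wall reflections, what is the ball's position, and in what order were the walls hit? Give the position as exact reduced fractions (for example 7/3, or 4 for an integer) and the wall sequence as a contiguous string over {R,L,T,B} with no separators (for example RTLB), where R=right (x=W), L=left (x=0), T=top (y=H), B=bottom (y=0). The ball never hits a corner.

Final position: (11/3,6)
Wall sequence: BTBTLBT

1. t=2/3 → B at (19/3,0); v=(-1,3)
2. t=2 → T at (13/3,6); v=(-1,-3)
3. t=2 → B at (7/3,0); v=(-1,3)
4. t=2 → T at (1/3,6); v=(-1,-3)
5. t=1/3 → L at (0,5); v=(1,-3)
6. t=5/3 → B at (5/3,0); v=(1,3)
7. t=2 → T at (11/3,6); v=(1,-3)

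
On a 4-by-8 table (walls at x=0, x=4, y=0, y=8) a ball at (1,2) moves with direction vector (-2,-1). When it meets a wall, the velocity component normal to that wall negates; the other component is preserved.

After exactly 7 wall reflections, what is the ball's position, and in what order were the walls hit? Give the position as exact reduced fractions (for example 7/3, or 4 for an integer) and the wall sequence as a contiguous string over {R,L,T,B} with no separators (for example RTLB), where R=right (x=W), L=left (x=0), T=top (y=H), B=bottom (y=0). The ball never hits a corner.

1. t=1/2 → L at (0,3/2); v=(2,-1)
2. t=3/2 → B at (3,0); v=(2,1)
3. t=1/2 → R at (4,1/2); v=(-2,1)
4. t=2 → L at (0,5/2); v=(2,1)
5. t=2 → R at (4,9/2); v=(-2,1)
6. t=2 → L at (0,13/2); v=(2,1)
7. t=3/2 → T at (3,8); v=(2,-1)

Final position: (3,8)
Wall sequence: LBRLRLT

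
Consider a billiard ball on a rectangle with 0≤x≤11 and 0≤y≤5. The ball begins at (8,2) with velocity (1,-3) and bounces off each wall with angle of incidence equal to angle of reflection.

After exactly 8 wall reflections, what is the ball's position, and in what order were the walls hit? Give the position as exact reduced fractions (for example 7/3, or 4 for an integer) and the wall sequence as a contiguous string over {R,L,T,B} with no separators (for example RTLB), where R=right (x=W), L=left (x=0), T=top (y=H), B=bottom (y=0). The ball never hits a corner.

1. t=2/3 → B at (26/3,0); v=(1,3)
2. t=5/3 → T at (31/3,5); v=(1,-3)
3. t=2/3 → R at (11,3); v=(-1,-3)
4. t=1 → B at (10,0); v=(-1,3)
5. t=5/3 → T at (25/3,5); v=(-1,-3)
6. t=5/3 → B at (20/3,0); v=(-1,3)
7. t=5/3 → T at (5,5); v=(-1,-3)
8. t=5/3 → B at (10/3,0); v=(-1,3)

Final position: (10/3,0)
Wall sequence: BTRBTBTB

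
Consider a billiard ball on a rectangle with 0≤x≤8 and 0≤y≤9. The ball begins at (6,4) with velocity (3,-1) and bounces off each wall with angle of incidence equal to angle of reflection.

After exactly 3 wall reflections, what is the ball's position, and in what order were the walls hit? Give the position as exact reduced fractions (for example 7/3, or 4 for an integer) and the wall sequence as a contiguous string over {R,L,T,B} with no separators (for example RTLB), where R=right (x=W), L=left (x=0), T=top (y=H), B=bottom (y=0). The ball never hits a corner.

1. t=2/3 → R at (8,10/3); v=(-3,-1)
2. t=8/3 → L at (0,2/3); v=(3,-1)
3. t=2/3 → B at (2,0); v=(3,1)

Final position: (2,0)
Wall sequence: RLB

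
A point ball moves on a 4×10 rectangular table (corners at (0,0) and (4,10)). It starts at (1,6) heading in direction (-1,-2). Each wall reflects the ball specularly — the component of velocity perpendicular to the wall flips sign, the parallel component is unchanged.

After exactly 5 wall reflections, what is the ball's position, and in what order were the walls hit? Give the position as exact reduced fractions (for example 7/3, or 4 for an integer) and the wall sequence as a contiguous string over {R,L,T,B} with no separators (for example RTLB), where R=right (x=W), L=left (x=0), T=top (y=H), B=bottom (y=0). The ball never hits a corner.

Final position: (0,8)
Wall sequence: LBRTL

1. t=1 → L at (0,4); v=(1,-2)
2. t=2 → B at (2,0); v=(1,2)
3. t=2 → R at (4,4); v=(-1,2)
4. t=3 → T at (1,10); v=(-1,-2)
5. t=1 → L at (0,8); v=(1,-2)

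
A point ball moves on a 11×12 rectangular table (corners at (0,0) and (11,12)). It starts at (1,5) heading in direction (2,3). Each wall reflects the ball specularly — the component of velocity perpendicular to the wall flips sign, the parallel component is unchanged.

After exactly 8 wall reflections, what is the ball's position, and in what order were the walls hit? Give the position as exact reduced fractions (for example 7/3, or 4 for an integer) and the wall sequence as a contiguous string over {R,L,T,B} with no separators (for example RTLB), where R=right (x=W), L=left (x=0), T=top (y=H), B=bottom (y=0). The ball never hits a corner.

1. t=7/3 → T at (17/3,12); v=(2,-3)
2. t=8/3 → R at (11,4); v=(-2,-3)
3. t=4/3 → B at (25/3,0); v=(-2,3)
4. t=4 → T at (1/3,12); v=(-2,-3)
5. t=1/6 → L at (0,23/2); v=(2,-3)
6. t=23/6 → B at (23/3,0); v=(2,3)
7. t=5/3 → R at (11,5); v=(-2,3)
8. t=7/3 → T at (19/3,12); v=(-2,-3)

Final position: (19/3,12)
Wall sequence: TRBTLBRT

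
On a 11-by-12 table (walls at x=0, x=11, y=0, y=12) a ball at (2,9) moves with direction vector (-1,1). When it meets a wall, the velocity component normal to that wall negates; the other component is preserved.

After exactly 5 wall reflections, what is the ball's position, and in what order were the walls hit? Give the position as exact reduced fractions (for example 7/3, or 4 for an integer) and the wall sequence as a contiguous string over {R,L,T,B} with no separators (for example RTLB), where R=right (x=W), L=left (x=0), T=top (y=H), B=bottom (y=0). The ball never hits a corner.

Final position: (0,9)
Wall sequence: LTRBL

1. t=2 → L at (0,11); v=(1,1)
2. t=1 → T at (1,12); v=(1,-1)
3. t=10 → R at (11,2); v=(-1,-1)
4. t=2 → B at (9,0); v=(-1,1)
5. t=9 → L at (0,9); v=(1,1)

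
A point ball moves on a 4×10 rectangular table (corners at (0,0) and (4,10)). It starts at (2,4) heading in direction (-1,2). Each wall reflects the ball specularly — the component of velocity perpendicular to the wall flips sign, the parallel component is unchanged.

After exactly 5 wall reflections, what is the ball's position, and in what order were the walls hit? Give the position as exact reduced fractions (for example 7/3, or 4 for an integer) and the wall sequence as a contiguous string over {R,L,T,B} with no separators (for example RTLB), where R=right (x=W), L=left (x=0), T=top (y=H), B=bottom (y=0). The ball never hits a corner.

1. t=2 → L at (0,8); v=(1,2)
2. t=1 → T at (1,10); v=(1,-2)
3. t=3 → R at (4,4); v=(-1,-2)
4. t=2 → B at (2,0); v=(-1,2)
5. t=2 → L at (0,4); v=(1,2)

Final position: (0,4)
Wall sequence: LTRBL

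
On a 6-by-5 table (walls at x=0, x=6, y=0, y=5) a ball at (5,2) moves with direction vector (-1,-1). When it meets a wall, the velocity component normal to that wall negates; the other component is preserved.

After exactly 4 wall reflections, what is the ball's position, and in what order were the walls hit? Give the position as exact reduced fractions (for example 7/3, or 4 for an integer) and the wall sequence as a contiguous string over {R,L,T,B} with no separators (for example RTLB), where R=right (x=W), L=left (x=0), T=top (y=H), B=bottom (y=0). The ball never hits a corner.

1. t=2 → B at (3,0); v=(-1,1)
2. t=3 → L at (0,3); v=(1,1)
3. t=2 → T at (2,5); v=(1,-1)
4. t=4 → R at (6,1); v=(-1,-1)

Final position: (6,1)
Wall sequence: BLTR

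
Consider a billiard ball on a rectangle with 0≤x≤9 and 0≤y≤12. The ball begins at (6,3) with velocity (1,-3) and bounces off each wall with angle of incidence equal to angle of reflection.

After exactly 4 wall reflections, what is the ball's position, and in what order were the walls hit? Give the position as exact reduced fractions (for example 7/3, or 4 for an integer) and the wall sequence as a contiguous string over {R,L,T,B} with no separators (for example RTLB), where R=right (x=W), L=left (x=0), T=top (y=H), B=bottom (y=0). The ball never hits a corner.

Final position: (3,0)
Wall sequence: BRTB

1. t=1 → B at (7,0); v=(1,3)
2. t=2 → R at (9,6); v=(-1,3)
3. t=2 → T at (7,12); v=(-1,-3)
4. t=4 → B at (3,0); v=(-1,3)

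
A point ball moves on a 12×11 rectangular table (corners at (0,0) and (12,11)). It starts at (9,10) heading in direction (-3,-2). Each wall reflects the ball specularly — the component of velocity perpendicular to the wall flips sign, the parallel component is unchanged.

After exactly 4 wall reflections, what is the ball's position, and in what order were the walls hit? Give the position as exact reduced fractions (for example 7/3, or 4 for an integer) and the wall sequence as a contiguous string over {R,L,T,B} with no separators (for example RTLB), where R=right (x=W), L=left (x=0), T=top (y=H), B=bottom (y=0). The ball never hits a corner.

Final position: (3/2,11)
Wall sequence: LBRT

1. t=3 → L at (0,4); v=(3,-2)
2. t=2 → B at (6,0); v=(3,2)
3. t=2 → R at (12,4); v=(-3,2)
4. t=7/2 → T at (3/2,11); v=(-3,-2)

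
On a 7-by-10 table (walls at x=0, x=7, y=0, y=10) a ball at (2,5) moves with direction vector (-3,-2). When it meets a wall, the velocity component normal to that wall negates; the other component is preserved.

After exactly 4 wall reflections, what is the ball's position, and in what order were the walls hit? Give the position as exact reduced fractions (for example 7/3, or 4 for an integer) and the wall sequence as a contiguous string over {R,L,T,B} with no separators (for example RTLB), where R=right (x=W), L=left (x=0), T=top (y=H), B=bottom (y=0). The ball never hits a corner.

1. t=2/3 → L at (0,11/3); v=(3,-2)
2. t=11/6 → B at (11/2,0); v=(3,2)
3. t=1/2 → R at (7,1); v=(-3,2)
4. t=7/3 → L at (0,17/3); v=(3,2)

Final position: (0,17/3)
Wall sequence: LBRL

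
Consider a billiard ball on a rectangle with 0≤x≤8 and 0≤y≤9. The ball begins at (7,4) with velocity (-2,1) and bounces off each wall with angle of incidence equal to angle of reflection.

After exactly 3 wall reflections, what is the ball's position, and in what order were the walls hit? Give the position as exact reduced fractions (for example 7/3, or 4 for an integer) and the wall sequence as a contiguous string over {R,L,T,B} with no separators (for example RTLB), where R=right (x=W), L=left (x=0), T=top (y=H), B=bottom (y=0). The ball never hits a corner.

Final position: (8,13/2)
Wall sequence: LTR

1. t=7/2 → L at (0,15/2); v=(2,1)
2. t=3/2 → T at (3,9); v=(2,-1)
3. t=5/2 → R at (8,13/2); v=(-2,-1)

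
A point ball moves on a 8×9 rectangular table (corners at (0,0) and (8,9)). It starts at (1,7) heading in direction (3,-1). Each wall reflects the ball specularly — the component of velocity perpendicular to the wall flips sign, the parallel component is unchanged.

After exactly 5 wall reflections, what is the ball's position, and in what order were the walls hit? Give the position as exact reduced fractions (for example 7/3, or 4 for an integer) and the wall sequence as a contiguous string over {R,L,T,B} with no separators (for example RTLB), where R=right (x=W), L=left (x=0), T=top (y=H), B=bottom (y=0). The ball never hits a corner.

1. t=7/3 → R at (8,14/3); v=(-3,-1)
2. t=8/3 → L at (0,2); v=(3,-1)
3. t=2 → B at (6,0); v=(3,1)
4. t=2/3 → R at (8,2/3); v=(-3,1)
5. t=8/3 → L at (0,10/3); v=(3,1)

Final position: (0,10/3)
Wall sequence: RLBRL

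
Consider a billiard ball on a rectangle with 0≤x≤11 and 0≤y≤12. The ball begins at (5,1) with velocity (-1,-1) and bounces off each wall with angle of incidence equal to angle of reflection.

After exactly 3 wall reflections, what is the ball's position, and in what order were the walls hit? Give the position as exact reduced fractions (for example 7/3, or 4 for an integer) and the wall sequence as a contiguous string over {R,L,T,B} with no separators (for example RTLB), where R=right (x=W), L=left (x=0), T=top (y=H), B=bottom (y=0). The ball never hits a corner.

Final position: (8,12)
Wall sequence: BLT

1. t=1 → B at (4,0); v=(-1,1)
2. t=4 → L at (0,4); v=(1,1)
3. t=8 → T at (8,12); v=(1,-1)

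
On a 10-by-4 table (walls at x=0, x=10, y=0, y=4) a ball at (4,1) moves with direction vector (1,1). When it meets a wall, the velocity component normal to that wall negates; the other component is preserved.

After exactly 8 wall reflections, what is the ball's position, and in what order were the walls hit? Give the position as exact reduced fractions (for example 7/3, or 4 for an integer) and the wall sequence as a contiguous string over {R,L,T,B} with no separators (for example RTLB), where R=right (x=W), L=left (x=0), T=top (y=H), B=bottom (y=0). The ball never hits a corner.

1. t=3 → T at (7,4); v=(1,-1)
2. t=3 → R at (10,1); v=(-1,-1)
3. t=1 → B at (9,0); v=(-1,1)
4. t=4 → T at (5,4); v=(-1,-1)
5. t=4 → B at (1,0); v=(-1,1)
6. t=1 → L at (0,1); v=(1,1)
7. t=3 → T at (3,4); v=(1,-1)
8. t=4 → B at (7,0); v=(1,1)

Final position: (7,0)
Wall sequence: TRBTBLTB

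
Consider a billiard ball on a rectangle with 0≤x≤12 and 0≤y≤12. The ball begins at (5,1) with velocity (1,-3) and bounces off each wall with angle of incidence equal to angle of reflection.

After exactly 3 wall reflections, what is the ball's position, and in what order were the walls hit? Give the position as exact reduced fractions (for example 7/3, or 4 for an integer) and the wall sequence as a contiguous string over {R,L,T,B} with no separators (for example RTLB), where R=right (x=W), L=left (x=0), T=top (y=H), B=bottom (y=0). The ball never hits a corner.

Final position: (12,4)
Wall sequence: BTR

1. t=1/3 → B at (16/3,0); v=(1,3)
2. t=4 → T at (28/3,12); v=(1,-3)
3. t=8/3 → R at (12,4); v=(-1,-3)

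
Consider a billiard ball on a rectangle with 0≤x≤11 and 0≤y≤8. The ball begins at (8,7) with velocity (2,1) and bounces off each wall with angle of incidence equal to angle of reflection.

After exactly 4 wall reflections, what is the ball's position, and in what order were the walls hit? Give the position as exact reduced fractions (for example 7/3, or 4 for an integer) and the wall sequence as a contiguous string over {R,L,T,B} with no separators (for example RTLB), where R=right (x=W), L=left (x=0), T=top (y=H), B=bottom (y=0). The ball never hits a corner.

1. t=1 → T at (10,8); v=(2,-1)
2. t=1/2 → R at (11,15/2); v=(-2,-1)
3. t=11/2 → L at (0,2); v=(2,-1)
4. t=2 → B at (4,0); v=(2,1)

Final position: (4,0)
Wall sequence: TRLB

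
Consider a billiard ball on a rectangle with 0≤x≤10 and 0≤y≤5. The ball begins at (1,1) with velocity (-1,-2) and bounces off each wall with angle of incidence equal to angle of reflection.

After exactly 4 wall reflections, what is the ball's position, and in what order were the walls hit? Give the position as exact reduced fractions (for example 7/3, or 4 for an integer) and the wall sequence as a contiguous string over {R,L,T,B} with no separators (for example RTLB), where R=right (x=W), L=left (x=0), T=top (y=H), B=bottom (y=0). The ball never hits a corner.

Final position: (9/2,0)
Wall sequence: BLTB

1. t=1/2 → B at (1/2,0); v=(-1,2)
2. t=1/2 → L at (0,1); v=(1,2)
3. t=2 → T at (2,5); v=(1,-2)
4. t=5/2 → B at (9/2,0); v=(1,2)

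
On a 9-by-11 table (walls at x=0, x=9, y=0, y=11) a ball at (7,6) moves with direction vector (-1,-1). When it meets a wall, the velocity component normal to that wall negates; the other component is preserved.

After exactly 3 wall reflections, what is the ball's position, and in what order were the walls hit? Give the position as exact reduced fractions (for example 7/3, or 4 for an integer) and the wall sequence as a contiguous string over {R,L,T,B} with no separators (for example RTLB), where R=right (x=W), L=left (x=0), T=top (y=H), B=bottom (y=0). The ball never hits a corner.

1. t=6 → B at (1,0); v=(-1,1)
2. t=1 → L at (0,1); v=(1,1)
3. t=9 → R at (9,10); v=(-1,1)

Final position: (9,10)
Wall sequence: BLR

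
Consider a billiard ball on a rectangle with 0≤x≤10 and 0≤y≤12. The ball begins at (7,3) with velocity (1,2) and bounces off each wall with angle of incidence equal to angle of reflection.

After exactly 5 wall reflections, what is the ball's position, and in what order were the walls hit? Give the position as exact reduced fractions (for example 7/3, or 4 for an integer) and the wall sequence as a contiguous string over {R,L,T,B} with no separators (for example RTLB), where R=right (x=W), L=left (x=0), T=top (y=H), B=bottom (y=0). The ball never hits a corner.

1. t=3 → R at (10,9); v=(-1,2)
2. t=3/2 → T at (17/2,12); v=(-1,-2)
3. t=6 → B at (5/2,0); v=(-1,2)
4. t=5/2 → L at (0,5); v=(1,2)
5. t=7/2 → T at (7/2,12); v=(1,-2)

Final position: (7/2,12)
Wall sequence: RTBLT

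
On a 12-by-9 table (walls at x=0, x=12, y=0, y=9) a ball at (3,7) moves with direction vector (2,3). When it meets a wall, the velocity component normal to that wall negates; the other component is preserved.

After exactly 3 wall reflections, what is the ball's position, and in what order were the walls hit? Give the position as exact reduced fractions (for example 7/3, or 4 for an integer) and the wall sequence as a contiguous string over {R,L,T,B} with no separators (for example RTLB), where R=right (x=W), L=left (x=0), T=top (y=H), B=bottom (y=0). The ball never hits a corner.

1. t=2/3 → T at (13/3,9); v=(2,-3)
2. t=3 → B at (31/3,0); v=(2,3)
3. t=5/6 → R at (12,5/2); v=(-2,3)

Final position: (12,5/2)
Wall sequence: TBR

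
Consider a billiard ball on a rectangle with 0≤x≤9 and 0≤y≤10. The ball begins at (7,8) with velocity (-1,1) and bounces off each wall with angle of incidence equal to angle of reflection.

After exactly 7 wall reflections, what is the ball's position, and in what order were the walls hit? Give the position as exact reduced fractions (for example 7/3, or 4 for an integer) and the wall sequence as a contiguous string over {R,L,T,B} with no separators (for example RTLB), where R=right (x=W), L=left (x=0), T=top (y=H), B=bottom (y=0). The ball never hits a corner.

1. t=2 → T at (5,10); v=(-1,-1)
2. t=5 → L at (0,5); v=(1,-1)
3. t=5 → B at (5,0); v=(1,1)
4. t=4 → R at (9,4); v=(-1,1)
5. t=6 → T at (3,10); v=(-1,-1)
6. t=3 → L at (0,7); v=(1,-1)
7. t=7 → B at (7,0); v=(1,1)

Final position: (7,0)
Wall sequence: TLBRTLB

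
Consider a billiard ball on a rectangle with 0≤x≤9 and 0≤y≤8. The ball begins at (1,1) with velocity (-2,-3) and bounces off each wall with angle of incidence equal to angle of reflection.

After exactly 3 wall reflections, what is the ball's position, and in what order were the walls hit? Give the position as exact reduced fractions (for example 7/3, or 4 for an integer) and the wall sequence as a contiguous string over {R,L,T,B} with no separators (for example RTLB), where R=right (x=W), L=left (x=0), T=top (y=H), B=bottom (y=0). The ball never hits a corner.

1. t=1/3 → B at (1/3,0); v=(-2,3)
2. t=1/6 → L at (0,1/2); v=(2,3)
3. t=5/2 → T at (5,8); v=(2,-3)

Final position: (5,8)
Wall sequence: BLT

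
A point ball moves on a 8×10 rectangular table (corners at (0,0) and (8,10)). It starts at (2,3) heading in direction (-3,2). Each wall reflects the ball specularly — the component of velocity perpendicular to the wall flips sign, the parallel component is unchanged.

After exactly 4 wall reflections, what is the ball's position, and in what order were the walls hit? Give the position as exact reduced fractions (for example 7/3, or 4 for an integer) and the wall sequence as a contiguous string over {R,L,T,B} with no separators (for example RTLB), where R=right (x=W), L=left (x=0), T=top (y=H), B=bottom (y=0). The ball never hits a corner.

Final position: (0,5)
Wall sequence: LRTL

1. t=2/3 → L at (0,13/3); v=(3,2)
2. t=8/3 → R at (8,29/3); v=(-3,2)
3. t=1/6 → T at (15/2,10); v=(-3,-2)
4. t=5/2 → L at (0,5); v=(3,-2)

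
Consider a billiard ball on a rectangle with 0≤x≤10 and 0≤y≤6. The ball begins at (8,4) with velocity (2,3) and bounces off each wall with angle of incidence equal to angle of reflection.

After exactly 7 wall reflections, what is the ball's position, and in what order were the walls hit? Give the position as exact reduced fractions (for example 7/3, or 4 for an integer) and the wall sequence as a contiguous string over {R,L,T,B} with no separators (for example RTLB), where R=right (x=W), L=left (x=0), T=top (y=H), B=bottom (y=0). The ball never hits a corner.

1. t=2/3 → T at (28/3,6); v=(2,-3)
2. t=1/3 → R at (10,5); v=(-2,-3)
3. t=5/3 → B at (20/3,0); v=(-2,3)
4. t=2 → T at (8/3,6); v=(-2,-3)
5. t=4/3 → L at (0,2); v=(2,-3)
6. t=2/3 → B at (4/3,0); v=(2,3)
7. t=2 → T at (16/3,6); v=(2,-3)

Final position: (16/3,6)
Wall sequence: TRBTLBT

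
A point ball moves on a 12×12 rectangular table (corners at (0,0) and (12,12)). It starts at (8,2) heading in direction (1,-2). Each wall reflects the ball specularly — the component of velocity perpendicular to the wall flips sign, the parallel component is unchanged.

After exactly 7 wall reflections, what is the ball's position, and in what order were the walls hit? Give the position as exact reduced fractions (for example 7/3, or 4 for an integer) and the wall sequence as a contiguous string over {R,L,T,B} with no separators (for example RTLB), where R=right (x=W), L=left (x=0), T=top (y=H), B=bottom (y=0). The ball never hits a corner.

1. t=1 → B at (9,0); v=(1,2)
2. t=3 → R at (12,6); v=(-1,2)
3. t=3 → T at (9,12); v=(-1,-2)
4. t=6 → B at (3,0); v=(-1,2)
5. t=3 → L at (0,6); v=(1,2)
6. t=3 → T at (3,12); v=(1,-2)
7. t=6 → B at (9,0); v=(1,2)

Final position: (9,0)
Wall sequence: BRTBLTB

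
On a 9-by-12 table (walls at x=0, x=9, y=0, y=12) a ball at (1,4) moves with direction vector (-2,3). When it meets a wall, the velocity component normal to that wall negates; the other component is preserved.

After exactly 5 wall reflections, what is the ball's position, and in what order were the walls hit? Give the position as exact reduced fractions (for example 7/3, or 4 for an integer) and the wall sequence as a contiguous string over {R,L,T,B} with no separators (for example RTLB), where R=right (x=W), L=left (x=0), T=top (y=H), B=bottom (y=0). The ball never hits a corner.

Final position: (0,17/2)
Wall sequence: LTRBL

1. t=1/2 → L at (0,11/2); v=(2,3)
2. t=13/6 → T at (13/3,12); v=(2,-3)
3. t=7/3 → R at (9,5); v=(-2,-3)
4. t=5/3 → B at (17/3,0); v=(-2,3)
5. t=17/6 → L at (0,17/2); v=(2,3)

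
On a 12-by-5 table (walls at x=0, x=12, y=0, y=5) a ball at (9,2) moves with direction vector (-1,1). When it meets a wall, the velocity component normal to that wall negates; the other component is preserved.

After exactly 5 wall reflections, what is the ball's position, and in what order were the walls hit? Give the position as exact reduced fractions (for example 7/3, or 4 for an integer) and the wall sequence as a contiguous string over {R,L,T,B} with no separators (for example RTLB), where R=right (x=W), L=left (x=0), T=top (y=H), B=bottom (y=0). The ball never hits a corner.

1. t=3 → T at (6,5); v=(-1,-1)
2. t=5 → B at (1,0); v=(-1,1)
3. t=1 → L at (0,1); v=(1,1)
4. t=4 → T at (4,5); v=(1,-1)
5. t=5 → B at (9,0); v=(1,1)

Final position: (9,0)
Wall sequence: TBLTB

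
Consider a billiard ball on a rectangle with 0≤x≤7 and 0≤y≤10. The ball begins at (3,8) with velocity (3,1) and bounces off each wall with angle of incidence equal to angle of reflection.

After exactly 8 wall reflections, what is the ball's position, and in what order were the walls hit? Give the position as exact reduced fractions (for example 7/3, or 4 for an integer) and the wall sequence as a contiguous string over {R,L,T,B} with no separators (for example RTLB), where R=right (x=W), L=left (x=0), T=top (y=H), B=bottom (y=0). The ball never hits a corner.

1. t=4/3 → R at (7,28/3); v=(-3,1)
2. t=2/3 → T at (5,10); v=(-3,-1)
3. t=5/3 → L at (0,25/3); v=(3,-1)
4. t=7/3 → R at (7,6); v=(-3,-1)
5. t=7/3 → L at (0,11/3); v=(3,-1)
6. t=7/3 → R at (7,4/3); v=(-3,-1)
7. t=4/3 → B at (3,0); v=(-3,1)
8. t=1 → L at (0,1); v=(3,1)

Final position: (0,1)
Wall sequence: RTLRLRBL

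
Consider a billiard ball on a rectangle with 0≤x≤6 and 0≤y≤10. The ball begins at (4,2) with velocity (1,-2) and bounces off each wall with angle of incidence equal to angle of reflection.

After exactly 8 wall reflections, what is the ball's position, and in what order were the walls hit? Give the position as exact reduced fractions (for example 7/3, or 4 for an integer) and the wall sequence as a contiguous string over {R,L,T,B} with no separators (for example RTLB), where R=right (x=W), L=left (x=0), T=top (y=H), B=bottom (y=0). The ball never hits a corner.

1. t=1 → B at (5,0); v=(1,2)
2. t=1 → R at (6,2); v=(-1,2)
3. t=4 → T at (2,10); v=(-1,-2)
4. t=2 → L at (0,6); v=(1,-2)
5. t=3 → B at (3,0); v=(1,2)
6. t=3 → R at (6,6); v=(-1,2)
7. t=2 → T at (4,10); v=(-1,-2)
8. t=4 → L at (0,2); v=(1,-2)

Final position: (0,2)
Wall sequence: BRTLBRTL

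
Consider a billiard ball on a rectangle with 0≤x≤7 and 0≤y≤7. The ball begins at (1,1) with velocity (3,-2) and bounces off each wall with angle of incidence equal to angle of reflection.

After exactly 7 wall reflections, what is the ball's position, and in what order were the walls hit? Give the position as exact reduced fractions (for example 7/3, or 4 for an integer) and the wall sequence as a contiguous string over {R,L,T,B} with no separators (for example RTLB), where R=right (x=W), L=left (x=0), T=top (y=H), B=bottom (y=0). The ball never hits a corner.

Final position: (0,3)
Wall sequence: BRTLRBL

1. t=1/2 → B at (5/2,0); v=(3,2)
2. t=3/2 → R at (7,3); v=(-3,2)
3. t=2 → T at (1,7); v=(-3,-2)
4. t=1/3 → L at (0,19/3); v=(3,-2)
5. t=7/3 → R at (7,5/3); v=(-3,-2)
6. t=5/6 → B at (9/2,0); v=(-3,2)
7. t=3/2 → L at (0,3); v=(3,2)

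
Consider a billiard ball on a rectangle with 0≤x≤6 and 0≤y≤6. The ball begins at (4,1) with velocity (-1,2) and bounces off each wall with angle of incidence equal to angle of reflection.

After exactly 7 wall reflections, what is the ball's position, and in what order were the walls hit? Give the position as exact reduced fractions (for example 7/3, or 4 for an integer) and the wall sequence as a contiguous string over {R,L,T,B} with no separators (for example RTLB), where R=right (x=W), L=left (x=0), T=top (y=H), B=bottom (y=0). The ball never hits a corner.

Final position: (3/2,6)
Wall sequence: TLBTRBT

1. t=5/2 → T at (3/2,6); v=(-1,-2)
2. t=3/2 → L at (0,3); v=(1,-2)
3. t=3/2 → B at (3/2,0); v=(1,2)
4. t=3 → T at (9/2,6); v=(1,-2)
5. t=3/2 → R at (6,3); v=(-1,-2)
6. t=3/2 → B at (9/2,0); v=(-1,2)
7. t=3 → T at (3/2,6); v=(-1,-2)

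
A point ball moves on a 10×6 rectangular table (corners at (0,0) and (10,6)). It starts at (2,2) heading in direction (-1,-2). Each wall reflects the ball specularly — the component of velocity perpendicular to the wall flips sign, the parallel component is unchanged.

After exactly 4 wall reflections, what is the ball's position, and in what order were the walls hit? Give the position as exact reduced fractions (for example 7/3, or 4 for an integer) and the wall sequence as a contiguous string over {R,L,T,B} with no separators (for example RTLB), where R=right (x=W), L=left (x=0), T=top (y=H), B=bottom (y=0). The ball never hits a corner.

1. t=1 → B at (1,0); v=(-1,2)
2. t=1 → L at (0,2); v=(1,2)
3. t=2 → T at (2,6); v=(1,-2)
4. t=3 → B at (5,0); v=(1,2)

Final position: (5,0)
Wall sequence: BLTB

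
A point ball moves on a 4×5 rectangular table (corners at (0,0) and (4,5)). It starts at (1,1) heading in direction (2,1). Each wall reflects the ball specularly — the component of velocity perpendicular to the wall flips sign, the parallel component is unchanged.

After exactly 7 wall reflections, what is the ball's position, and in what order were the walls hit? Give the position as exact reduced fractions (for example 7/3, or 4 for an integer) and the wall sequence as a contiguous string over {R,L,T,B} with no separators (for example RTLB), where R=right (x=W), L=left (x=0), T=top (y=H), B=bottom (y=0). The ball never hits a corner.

Final position: (4,1/2)
Wall sequence: RLTRLBR

1. t=3/2 → R at (4,5/2); v=(-2,1)
2. t=2 → L at (0,9/2); v=(2,1)
3. t=1/2 → T at (1,5); v=(2,-1)
4. t=3/2 → R at (4,7/2); v=(-2,-1)
5. t=2 → L at (0,3/2); v=(2,-1)
6. t=3/2 → B at (3,0); v=(2,1)
7. t=1/2 → R at (4,1/2); v=(-2,1)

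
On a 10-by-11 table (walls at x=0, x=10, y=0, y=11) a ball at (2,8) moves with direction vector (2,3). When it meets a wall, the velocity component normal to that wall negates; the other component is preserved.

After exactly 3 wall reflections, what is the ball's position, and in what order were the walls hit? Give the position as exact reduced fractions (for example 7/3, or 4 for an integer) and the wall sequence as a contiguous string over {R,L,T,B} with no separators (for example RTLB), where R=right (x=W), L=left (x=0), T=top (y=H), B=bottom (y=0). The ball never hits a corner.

Final position: (26/3,0)
Wall sequence: TRB

1. t=1 → T at (4,11); v=(2,-3)
2. t=3 → R at (10,2); v=(-2,-3)
3. t=2/3 → B at (26/3,0); v=(-2,3)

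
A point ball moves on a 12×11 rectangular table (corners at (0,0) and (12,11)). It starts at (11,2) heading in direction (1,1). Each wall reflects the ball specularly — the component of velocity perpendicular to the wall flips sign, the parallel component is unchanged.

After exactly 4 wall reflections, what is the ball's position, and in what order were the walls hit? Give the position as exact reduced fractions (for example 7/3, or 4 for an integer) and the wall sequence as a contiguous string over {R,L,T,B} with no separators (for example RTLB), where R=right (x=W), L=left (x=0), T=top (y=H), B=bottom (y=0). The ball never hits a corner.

1. t=1 → R at (12,3); v=(-1,1)
2. t=8 → T at (4,11); v=(-1,-1)
3. t=4 → L at (0,7); v=(1,-1)
4. t=7 → B at (7,0); v=(1,1)

Final position: (7,0)
Wall sequence: RTLB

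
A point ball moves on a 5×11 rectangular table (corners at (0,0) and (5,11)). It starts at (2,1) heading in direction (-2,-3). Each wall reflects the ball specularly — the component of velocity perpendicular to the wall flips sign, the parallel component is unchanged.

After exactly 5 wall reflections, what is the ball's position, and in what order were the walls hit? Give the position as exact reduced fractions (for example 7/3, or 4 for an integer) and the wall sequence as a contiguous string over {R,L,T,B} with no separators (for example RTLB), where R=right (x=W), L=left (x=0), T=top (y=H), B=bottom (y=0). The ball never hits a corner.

1. t=1/3 → B at (4/3,0); v=(-2,3)
2. t=2/3 → L at (0,2); v=(2,3)
3. t=5/2 → R at (5,19/2); v=(-2,3)
4. t=1/2 → T at (4,11); v=(-2,-3)
5. t=2 → L at (0,5); v=(2,-3)

Final position: (0,5)
Wall sequence: BLRTL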